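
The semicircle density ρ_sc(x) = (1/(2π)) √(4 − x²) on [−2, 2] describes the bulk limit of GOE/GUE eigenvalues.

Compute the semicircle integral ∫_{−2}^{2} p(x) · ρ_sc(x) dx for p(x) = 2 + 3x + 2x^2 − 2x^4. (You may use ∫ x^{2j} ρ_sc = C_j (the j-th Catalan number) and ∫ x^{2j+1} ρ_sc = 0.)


Write p(x) = Σ a_i x^i, split into monomials and integrate each against ρ_sc separately.
Using ∫ x^{2j} ρ_sc = C_j = (1/(j+1)) C(2j, j) (Catalan numbers) and ∫ x^{2j+1} ρ_sc = 0 (odd monomials vanish by symmetry):
  i = 0 (even): a_0 · C_{0} = 2 · 1 = 2
  i = 1 (odd): ∫ x^1 ρ_sc = 0 (vanishes)
  i = 2 (even): a_2 · C_{1} = 2 · 1 = 2
  i = 4 (even): a_4 · C_{2} = -2 · 2 = -4

Summing the contributions: ∫_{−2}^{2} p(x) ρ_sc(x) dx = 2 + 2 + (-4) = 0.


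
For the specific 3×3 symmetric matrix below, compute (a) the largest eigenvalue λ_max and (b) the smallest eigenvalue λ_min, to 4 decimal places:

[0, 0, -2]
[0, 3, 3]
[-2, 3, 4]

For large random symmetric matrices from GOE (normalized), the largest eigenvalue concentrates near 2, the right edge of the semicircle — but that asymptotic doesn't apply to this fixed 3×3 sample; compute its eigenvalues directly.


Since M is real symmetric, all three eigenvalues are real; they are the roots of det(λI − M) = λ³ − (tr M) λ² + s λ − det M, where s is the sum of the principal 2×2 minors.
tr M = 0 + 3 + 4 = 7.
s = (0·3 − 0²) + (0·4 − (-2)²) + (3·4 − 3²) = 0 + (-4) + 3 = -1.
det M (expand along row 1) = 0·3 − 0·6 + (-2)·6 = -12.
Characteristic polynomial: λ³ − 7λ² − λ + 12 = 0.
Substitute λ = y + (tr M)/3 = y + 2.333333 to remove the quadratic term: y³ + p·y + q = 0 with p = s − (tr M)²/3 = -17.333333 and q = −2(tr M)³/27 + (tr M)·s/3 − det M = -15.740741.
Three real roots ⇒ use the trigonometric (Viète) form: r = 2√(−p/3) = 4.807402, φ = arccos(3q/(p·r)) = arccos(0.566701) = 0.968300 rad.
y_k = r·cos(φ/3 − 2πk/3) for k = 0, 1, 2 gives y = 4.559155, -0.959003, -3.600151.
λ_k = y_k + 2.333333 gives λ = 6.8925, 1.3743, -1.2668 (check: the sum is 7.0000 = tr M).

Hence λ_max = 6.8925 and λ_min = -1.2668.


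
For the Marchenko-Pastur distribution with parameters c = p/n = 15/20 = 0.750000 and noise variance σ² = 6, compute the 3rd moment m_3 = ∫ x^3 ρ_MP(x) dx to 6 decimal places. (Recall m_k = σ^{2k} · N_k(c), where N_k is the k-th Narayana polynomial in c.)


E[X³] = σ⁶ (1 + 3c + c²) (third MP moment). With σ² = 6 (so σ⁶ = 216) and c = 15/20 = 0.750000: E[X³] = 216 · (1 + 3·0.750000 + (0.750000)²) = 216 · 3.812500.

So E[X^3] = 823.500000.


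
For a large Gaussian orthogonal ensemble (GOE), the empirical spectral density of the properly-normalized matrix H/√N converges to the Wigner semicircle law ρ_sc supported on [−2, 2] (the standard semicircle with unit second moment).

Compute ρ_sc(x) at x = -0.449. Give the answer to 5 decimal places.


ρ_sc(x) = (1/(2π)) √(4 − x²). With x = -0.449:
  4 − x² = 4 − (-0.449)² = 4 − 0.201601 = 3.798399.
  √(4 − x²) = 1.948948.
  1/(2π) = 0.159155.
  ρ_sc(-0.449) = 0.159155 · 1.948948 = 0.310185.

Rounded to 5 decimal places: ρ_sc(-0.449) ≈ 0.31018.


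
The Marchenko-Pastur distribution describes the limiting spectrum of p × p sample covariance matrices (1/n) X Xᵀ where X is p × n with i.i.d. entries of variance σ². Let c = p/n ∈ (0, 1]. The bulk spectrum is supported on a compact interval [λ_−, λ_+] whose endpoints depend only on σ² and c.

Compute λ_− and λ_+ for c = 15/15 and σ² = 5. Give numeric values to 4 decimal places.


c = 15/15 = 1.000000; √c = 1.000000.
λ_− = σ² (1 − √c)² = 5 · (1 − 1.000000)² = 5 · (0.000000)² = 0.000000.
λ_+ = σ² (1 + √c)² = 5 · (1 + 1.000000)² = 5 · (2.000000)² = 20.000000.

Rounded to 4 decimal places: λ_− ≈ 0.0000, λ_+ ≈ 20.0000.


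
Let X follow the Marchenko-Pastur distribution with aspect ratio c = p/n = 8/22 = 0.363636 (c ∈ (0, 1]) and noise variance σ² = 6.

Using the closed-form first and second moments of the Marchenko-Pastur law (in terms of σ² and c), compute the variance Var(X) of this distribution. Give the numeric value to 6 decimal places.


Recall the MP moments m_1 = E[X] = σ² and m_2 = E[X²] = σ⁴ (1 + c).
m_1 = E[X] = σ² = 6, so m_1² = 36.
m_2 = E[X²] = σ⁴ (1 + c) = 36 · (1 + 0.363636) = 36 · 1.363636 = 49.090909.
(Note m_2 − m_1² simplifies to c · σ⁴ = 0.363636 · 36.)

Var(X) = m_2 − m_1² = 49.090909 − 36 = 13.090909.


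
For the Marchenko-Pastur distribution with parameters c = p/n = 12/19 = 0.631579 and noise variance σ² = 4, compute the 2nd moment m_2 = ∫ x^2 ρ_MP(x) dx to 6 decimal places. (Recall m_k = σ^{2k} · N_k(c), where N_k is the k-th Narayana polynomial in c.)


E[X²] = σ⁴ (1 + c) (second MP moment). With σ² = 4 (so σ⁴ = 16) and c = 12/19 = 0.631579: E[X²] = 16 · (1 + 0.631579) = 16 · 1.631579.

So E[X^2] = 26.105263.


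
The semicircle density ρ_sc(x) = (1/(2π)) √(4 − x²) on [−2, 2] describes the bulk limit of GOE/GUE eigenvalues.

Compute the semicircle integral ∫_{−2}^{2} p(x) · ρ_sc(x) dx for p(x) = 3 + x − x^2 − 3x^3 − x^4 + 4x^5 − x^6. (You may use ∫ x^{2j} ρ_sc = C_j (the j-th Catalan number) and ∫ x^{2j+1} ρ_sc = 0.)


Write p(x) = Σ a_i x^i, split into monomials and integrate each against ρ_sc separately.
Using ∫ x^{2j} ρ_sc = C_j = (1/(j+1)) C(2j, j) (Catalan numbers) and ∫ x^{2j+1} ρ_sc = 0 (odd monomials vanish by symmetry):
  i = 0 (even): a_0 · C_{0} = 3 · 1 = 3
  i = 1 (odd): ∫ x^1 ρ_sc = 0 (vanishes)
  i = 2 (even): a_2 · C_{1} = -1 · 1 = -1
  i = 3 (odd): ∫ x^3 ρ_sc = 0 (vanishes)
  i = 4 (even): a_4 · C_{2} = -1 · 2 = -2
  i = 5 (odd): ∫ x^5 ρ_sc = 0 (vanishes)
  i = 6 (even): a_6 · C_{3} = -1 · 5 = -5

Summing the contributions: ∫_{−2}^{2} p(x) ρ_sc(x) dx = 3 + (-1) + (-2) + (-5) = -5.


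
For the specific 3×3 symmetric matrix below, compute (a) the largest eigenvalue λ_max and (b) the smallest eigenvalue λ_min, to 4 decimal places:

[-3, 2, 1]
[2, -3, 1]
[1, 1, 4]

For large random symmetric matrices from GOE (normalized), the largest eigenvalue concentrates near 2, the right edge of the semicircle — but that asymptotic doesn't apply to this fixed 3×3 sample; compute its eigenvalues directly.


Since M is real symmetric, all three eigenvalues are real; they are the roots of det(λI − M) = λ³ − (tr M) λ² + s λ − det M, where s is the sum of the principal 2×2 minors.
tr M = -3 + (-3) + 4 = -2.
s = ((-3)·(-3) − 2²) + ((-3)·4 − 1²) + ((-3)·4 − 1²) = 5 + (-13) + (-13) = -21.
det M (expand along row 1) = (-3)·(-13) − 2·7 + 1·5 = 30.
Characteristic polynomial: λ³ + 2λ² − 21λ − 30 = 0.
Substitute λ = y + (tr M)/3 = y − 0.666667 to remove the quadratic term: y³ + p·y + q = 0 with p = s − (tr M)²/3 = -22.333333 and q = −2(tr M)³/27 + (tr M)·s/3 − det M = -15.407407.
Three real roots ⇒ use the trigonometric (Viète) form: r = 2√(−p/3) = 5.456902, φ = arccos(3q/(p·r)) = arccos(0.379272) = 1.181787 rad.
y_k = r·cos(φ/3 − 2πk/3) for k = 0, 1, 2 gives y = 5.038948, -0.705615, -4.333333.
λ_k = y_k − 0.666667 gives λ = 4.3723, -1.3723, -5.0000 (check: the sum is -2.0000 = tr M).

Hence λ_max = 4.3723 and λ_min = -5.0000.


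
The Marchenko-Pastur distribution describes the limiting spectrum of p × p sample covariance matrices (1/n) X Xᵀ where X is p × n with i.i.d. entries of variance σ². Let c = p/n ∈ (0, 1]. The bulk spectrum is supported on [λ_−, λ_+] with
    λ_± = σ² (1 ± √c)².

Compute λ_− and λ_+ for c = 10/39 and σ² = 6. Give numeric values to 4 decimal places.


c = 10/39 = 0.256410; √c = 0.506370.
λ_− = σ² (1 − √c)² = 6 · (1 − 0.506370)² = 6 · (0.493630)² = 1.462025.
λ_+ = σ² (1 + √c)² = 6 · (1 + 0.506370)² = 6 · (1.506370)² = 13.614898.

Rounded to 4 decimal places: λ_− ≈ 1.4620, λ_+ ≈ 13.6149.


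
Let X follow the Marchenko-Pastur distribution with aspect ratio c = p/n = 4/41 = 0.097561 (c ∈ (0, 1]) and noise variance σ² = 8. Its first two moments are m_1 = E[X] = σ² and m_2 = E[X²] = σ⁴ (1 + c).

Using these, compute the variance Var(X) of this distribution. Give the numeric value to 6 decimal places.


m_1 = E[X] = σ² = 8, so m_1² = 64.
m_2 = E[X²] = σ⁴ (1 + c) = 64 · (1 + 0.097561) = 64 · 1.097561 = 70.243902.
(Note m_2 − m_1² simplifies to c · σ⁴ = 0.097561 · 64.)

Var(X) = m_2 − m_1² = 70.243902 − 64 = 6.243902.


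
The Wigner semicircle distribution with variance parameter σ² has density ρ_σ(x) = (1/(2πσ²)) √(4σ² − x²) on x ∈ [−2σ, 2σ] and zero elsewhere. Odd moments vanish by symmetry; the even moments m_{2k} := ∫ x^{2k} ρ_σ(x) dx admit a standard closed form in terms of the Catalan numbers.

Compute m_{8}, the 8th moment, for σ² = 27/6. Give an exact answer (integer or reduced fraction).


By the scaled semicircle moment identity, m_{2k} = σ^{2k} · C_k with k = 4.
C_4 = (1/(k+1)) · C(2k, k) = (1/5) · C(8, 4) = (1/5) · 70 = 14.
σ^{2k} = (σ²)^k = (27/6)^4 = 6561/16.

Therefore m_{8} = σ^{8} · C_4 = (6561/16) · 14 = 45927/8.


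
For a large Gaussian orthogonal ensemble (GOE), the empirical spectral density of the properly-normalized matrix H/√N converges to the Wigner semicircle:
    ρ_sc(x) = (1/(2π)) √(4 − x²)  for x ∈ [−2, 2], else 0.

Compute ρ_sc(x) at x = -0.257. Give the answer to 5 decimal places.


ρ_sc(x) = (1/(2π)) √(4 − x²). With x = -0.257:
  4 − x² = 4 − (-0.257)² = 4 − 0.066049 = 3.933951.
  √(4 − x²) = 1.983419.
  1/(2π) = 0.159155.
  ρ_sc(-0.257) = 0.159155 · 1.983419 = 0.315671.

Rounded to 5 decimal places: ρ_sc(-0.257) ≈ 0.31567.


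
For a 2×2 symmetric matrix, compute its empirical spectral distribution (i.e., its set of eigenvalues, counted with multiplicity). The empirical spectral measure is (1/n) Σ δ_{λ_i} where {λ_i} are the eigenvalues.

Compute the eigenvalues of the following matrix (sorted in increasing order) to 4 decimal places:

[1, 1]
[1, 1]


Since M is real symmetric, both eigenvalues are real; they are the roots of det(λI − M) = λ² − (tr M) λ + det M.
tr M = 1 + 1 = 2.
det M = 1·1 − 1² = 1 − 1 = 0.
Characteristic polynomial: λ² − 2λ = 0.
Discriminant Δ = (tr M)² − 4·det M = 4 − 0 = 4; √Δ = 2.000000.
λ = (tr M ± √Δ)/2 = (2 ± 2.000000)/2, giving (tr M − √Δ)/2 = 0.0000 and (tr M + √Δ)/2 = 2.0000.

Eigenvalues sorted in increasing order: [0.0000, 2.0000].


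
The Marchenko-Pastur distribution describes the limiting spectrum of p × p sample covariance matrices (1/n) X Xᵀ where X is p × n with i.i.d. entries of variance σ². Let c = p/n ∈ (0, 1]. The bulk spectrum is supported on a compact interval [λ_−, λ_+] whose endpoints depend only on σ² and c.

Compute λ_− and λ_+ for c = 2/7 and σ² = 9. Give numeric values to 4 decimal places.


c = 2/7 = 0.285714; √c = 0.534522.
λ_− = σ² (1 − √c)² = 9 · (1 − 0.534522)² = 9 · (0.465478)² = 1.950024.
λ_+ = σ² (1 + √c)² = 9 · (1 + 0.534522)² = 9 · (1.534522)² = 21.192833.

Rounded to 4 decimal places: λ_− ≈ 1.9500, λ_+ ≈ 21.1928.


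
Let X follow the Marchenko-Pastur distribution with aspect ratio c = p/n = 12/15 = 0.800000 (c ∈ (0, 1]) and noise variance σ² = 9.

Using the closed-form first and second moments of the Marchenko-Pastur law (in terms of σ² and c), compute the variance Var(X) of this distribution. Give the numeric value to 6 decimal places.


Recall the MP moments m_1 = E[X] = σ² and m_2 = E[X²] = σ⁴ (1 + c).
m_1 = E[X] = σ² = 9, so m_1² = 81.
m_2 = E[X²] = σ⁴ (1 + c) = 81 · (1 + 0.800000) = 81 · 1.800000 = 145.800000.
(Note m_2 − m_1² simplifies to c · σ⁴ = 0.800000 · 81.)

Var(X) = m_2 − m_1² = 145.800000 − 81 = 64.800000.


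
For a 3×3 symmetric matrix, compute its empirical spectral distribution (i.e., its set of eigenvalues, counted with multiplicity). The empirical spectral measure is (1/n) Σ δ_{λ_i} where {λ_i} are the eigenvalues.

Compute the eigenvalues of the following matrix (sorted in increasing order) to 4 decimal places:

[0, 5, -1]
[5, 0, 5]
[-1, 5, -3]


Since M is real symmetric, all three eigenvalues are real; they are the roots of det(λI − M) = λ³ − (tr M) λ² + s λ − det M, where s is the sum of the principal 2×2 minors.
tr M = 0 + 0 + (-3) = -3.
s = (0·0 − 5²) + (0·(-3) − (-1)²) + (0·(-3) − 5²) = -25 + (-1) + (-25) = -51.
det M (expand along row 1) = 0·(-25) − 5·(-10) + (-1)·25 = 25.
Characteristic polynomial: λ³ + 3λ² − 51λ − 25 = 0.
Substitute λ = y + (tr M)/3 = y − 1.000000 to remove the quadratic term: y³ + p·y + q = 0 with p = s − (tr M)²/3 = -54.000000 and q = −2(tr M)³/27 + (tr M)·s/3 − det M = 28.000000.
Three real roots ⇒ use the trigonometric (Viète) form: r = 2√(−p/3) = 8.485281, φ = arccos(3q/(p·r)) = arccos(-0.183324) = 1.755163 rad.
y_k = r·cos(φ/3 − 2πk/3) for k = 0, 1, 2 gives y = 7.074027, 0.521140, -7.595167.
λ_k = y_k − 1.000000 gives λ = 6.0740, -0.4789, -8.5952 (check: the sum is -3.0000 = tr M).

Eigenvalues sorted in increasing order: [-8.5952, -0.4789, 6.0740].


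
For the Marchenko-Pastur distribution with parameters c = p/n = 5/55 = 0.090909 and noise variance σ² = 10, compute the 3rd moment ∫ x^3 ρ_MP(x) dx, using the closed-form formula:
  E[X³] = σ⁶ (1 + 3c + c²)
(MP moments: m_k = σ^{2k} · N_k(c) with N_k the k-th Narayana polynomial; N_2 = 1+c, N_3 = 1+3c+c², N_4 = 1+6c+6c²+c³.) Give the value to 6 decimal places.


E[X³] = σ⁶ (1 + 3c + c²) (third MP moment). With σ² = 10 (so σ⁶ = 1000) and c = 5/55 = 0.090909: E[X³] = 1000 · (1 + 3·0.090909 + (0.090909)²) = 1000 · 1.280992.

So E[X^3] = 1280.991736.


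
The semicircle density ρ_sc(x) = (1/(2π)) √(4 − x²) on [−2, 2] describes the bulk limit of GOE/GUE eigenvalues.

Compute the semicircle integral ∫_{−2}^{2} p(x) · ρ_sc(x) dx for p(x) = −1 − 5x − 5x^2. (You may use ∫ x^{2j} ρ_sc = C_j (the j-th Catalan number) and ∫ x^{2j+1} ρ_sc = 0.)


Write p(x) = Σ a_i x^i, split into monomials and integrate each against ρ_sc separately.
Using ∫ x^{2j} ρ_sc = C_j = (1/(j+1)) C(2j, j) (Catalan numbers) and ∫ x^{2j+1} ρ_sc = 0 (odd monomials vanish by symmetry):
  i = 0 (even): a_0 · C_{0} = -1 · 1 = -1
  i = 1 (odd): ∫ x^1 ρ_sc = 0 (vanishes)
  i = 2 (even): a_2 · C_{1} = -5 · 1 = -5

Summing the contributions: ∫_{−2}^{2} p(x) ρ_sc(x) dx = (-1) + (-5) = -6.


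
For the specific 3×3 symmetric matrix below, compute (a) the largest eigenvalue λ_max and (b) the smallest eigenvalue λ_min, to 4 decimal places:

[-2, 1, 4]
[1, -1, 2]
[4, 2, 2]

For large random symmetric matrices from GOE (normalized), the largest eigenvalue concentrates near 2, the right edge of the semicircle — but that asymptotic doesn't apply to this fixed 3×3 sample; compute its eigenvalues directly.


Since M is real symmetric, all three eigenvalues are real; they are the roots of det(λI − M) = λ³ − (tr M) λ² + s λ − det M, where s is the sum of the principal 2×2 minors.
tr M = -2 + (-1) + 2 = -1.
s = ((-2)·(-1) − 1²) + ((-2)·2 − 4²) + ((-1)·2 − 2²) = 1 + (-20) + (-6) = -25.
det M (expand along row 1) = (-2)·(-6) − 1·(-6) + 4·6 = 42.
Characteristic polynomial: λ³ + λ² − 25λ − 42 = 0.
Substitute λ = y + (tr M)/3 = y − 0.333333 to remove the quadratic term: y³ + p·y + q = 0 with p = s − (tr M)²/3 = -25.333333 and q = −2(tr M)³/27 + (tr M)·s/3 − det M = -33.592593.
Three real roots ⇒ use the trigonometric (Viète) form: r = 2√(−p/3) = 5.811865, φ = arccos(3q/(p·r)) = arccos(0.684474) = 0.816914 rad.
y_k = r·cos(φ/3 − 2πk/3) for k = 0, 1, 2 gives y = 5.597719, -1.445164, -4.152555.
λ_k = y_k − 0.333333 gives λ = 5.2644, -1.7785, -4.4859 (check: the sum is -1.0000 = tr M).

Hence λ_max = 5.2644 and λ_min = -4.4859.


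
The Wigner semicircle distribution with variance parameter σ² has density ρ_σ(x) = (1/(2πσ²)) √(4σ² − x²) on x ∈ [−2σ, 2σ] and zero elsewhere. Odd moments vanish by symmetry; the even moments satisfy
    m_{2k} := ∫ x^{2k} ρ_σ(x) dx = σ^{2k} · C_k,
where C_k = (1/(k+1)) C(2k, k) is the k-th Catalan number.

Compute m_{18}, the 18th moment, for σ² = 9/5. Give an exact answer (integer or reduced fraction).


By the scaled semicircle moment identity, m_{2k} = σ^{2k} · C_k with k = 9.
C_9 = (1/(k+1)) · C(2k, k) = (1/10) · C(18, 9) = (1/10) · 48620 = 4862.
σ^{2k} = (σ²)^k = (9/5)^9 = 387420489/1953125.

Therefore m_{18} = σ^{18} · C_9 = (387420489/1953125) · 4862 = 1883638417518/1953125.


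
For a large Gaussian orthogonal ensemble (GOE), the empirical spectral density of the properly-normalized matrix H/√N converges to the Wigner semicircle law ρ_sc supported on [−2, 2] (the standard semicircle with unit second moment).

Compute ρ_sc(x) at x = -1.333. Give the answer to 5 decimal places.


ρ_sc(x) = (1/(2π)) √(4 − x²). With x = -1.333:
  4 − x² = 4 − (-1.333)² = 4 − 1.776889 = 2.223111.
  √(4 − x²) = 1.491010.
  1/(2π) = 0.159155.
  ρ_sc(-1.333) = 0.159155 · 1.491010 = 0.237302.

Rounded to 5 decimal places: ρ_sc(-1.333) ≈ 0.23730.


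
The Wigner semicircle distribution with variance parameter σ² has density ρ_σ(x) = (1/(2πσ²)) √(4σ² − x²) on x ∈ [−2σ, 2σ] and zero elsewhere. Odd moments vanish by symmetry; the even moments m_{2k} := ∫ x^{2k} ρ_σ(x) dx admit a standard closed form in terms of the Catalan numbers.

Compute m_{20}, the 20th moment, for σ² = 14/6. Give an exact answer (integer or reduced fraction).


By the scaled semicircle moment identity, m_{2k} = σ^{2k} · C_k with k = 10.
C_10 = (1/(k+1)) · C(2k, k) = (1/11) · C(20, 10) = (1/11) · 184756 = 16796.
σ^{2k} = (σ²)^k = (14/6)^10 = 282475249/59049.

Therefore m_{20} = σ^{20} · C_10 = (282475249/59049) · 16796 = 4744454282204/59049.


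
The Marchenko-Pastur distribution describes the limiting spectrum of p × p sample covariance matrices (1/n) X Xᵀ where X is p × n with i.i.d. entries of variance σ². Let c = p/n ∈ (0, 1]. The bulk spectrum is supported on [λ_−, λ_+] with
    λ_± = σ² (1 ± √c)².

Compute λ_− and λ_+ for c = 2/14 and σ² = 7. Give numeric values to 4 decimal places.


c = 2/14 = 0.142857; √c = 0.377964.
λ_− = σ² (1 − √c)² = 7 · (1 − 0.377964)² = 7 · (0.622036)² = 2.708497.
λ_+ = σ² (1 + √c)² = 7 · (1 + 0.377964)² = 7 · (1.377964)² = 13.291503.

Rounded to 4 decimal places: λ_− ≈ 2.7085, λ_+ ≈ 13.2915.


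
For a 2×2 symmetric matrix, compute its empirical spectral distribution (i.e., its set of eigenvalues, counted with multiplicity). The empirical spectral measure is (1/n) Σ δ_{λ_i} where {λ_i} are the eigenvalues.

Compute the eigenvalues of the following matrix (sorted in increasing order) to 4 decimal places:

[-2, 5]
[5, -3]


Since M is real symmetric, both eigenvalues are real; they are the roots of det(λI − M) = λ² − (tr M) λ + det M.
tr M = -2 + (-3) = -5.
det M = (-2)·(-3) − 5² = 6 − 25 = -19.
Characteristic polynomial: λ² + 5λ − 19 = 0.
Discriminant Δ = (tr M)² − 4·det M = 25 − (-76) = 101; √Δ = 10.049876.
λ = (tr M ± √Δ)/2 = (-5 ± 10.049876)/2, giving (tr M − √Δ)/2 = -7.5249 and (tr M + √Δ)/2 = 2.5249.

Eigenvalues sorted in increasing order: [-7.5249, 2.5249].


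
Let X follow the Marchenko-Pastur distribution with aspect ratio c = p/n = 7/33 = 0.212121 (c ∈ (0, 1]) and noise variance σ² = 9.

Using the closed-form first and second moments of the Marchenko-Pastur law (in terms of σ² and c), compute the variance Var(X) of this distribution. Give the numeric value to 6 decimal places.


Recall the MP moments m_1 = E[X] = σ² and m_2 = E[X²] = σ⁴ (1 + c).
m_1 = E[X] = σ² = 9, so m_1² = 81.
m_2 = E[X²] = σ⁴ (1 + c) = 81 · (1 + 0.212121) = 81 · 1.212121 = 98.181818.
(Note m_2 − m_1² simplifies to c · σ⁴ = 0.212121 · 81.)

Var(X) = m_2 − m_1² = 98.181818 − 81 = 17.181818.


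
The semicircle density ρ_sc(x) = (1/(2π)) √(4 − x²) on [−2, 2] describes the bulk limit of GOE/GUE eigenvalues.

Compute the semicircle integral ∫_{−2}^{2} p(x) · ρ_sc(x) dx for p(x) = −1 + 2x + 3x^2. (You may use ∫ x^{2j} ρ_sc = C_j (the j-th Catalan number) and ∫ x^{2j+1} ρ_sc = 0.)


Write p(x) = Σ a_i x^i, split into monomials and integrate each against ρ_sc separately.
Using ∫ x^{2j} ρ_sc = C_j = (1/(j+1)) C(2j, j) (Catalan numbers) and ∫ x^{2j+1} ρ_sc = 0 (odd monomials vanish by symmetry):
  i = 0 (even): a_0 · C_{0} = -1 · 1 = -1
  i = 1 (odd): ∫ x^1 ρ_sc = 0 (vanishes)
  i = 2 (even): a_2 · C_{1} = 3 · 1 = 3

Summing the contributions: ∫_{−2}^{2} p(x) ρ_sc(x) dx = (-1) + 3 = 2.


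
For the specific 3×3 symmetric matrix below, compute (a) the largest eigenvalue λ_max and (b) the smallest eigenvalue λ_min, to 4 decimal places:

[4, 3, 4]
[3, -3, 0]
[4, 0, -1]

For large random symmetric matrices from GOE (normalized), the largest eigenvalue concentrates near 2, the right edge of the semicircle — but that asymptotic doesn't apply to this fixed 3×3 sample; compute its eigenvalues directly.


Since M is real symmetric, all three eigenvalues are real; they are the roots of det(λI − M) = λ³ − (tr M) λ² + s λ − det M, where s is the sum of the principal 2×2 minors.
tr M = 4 + (-3) + (-1) = 0.
s = (4·(-3) − 3²) + (4·(-1) − 4²) + ((-3)·(-1) − 0²) = -21 + (-20) + 3 = -38.
det M (expand along row 1) = 4·3 − 3·(-3) + 4·12 = 69.
Characteristic polynomial: λ³ − 38λ − 69 = 0.
Substitute λ = y + (tr M)/3 = y + 0.000000 to remove the quadratic term: y³ + p·y + q = 0 with p = s − (tr M)²/3 = -38.000000 and q = −2(tr M)³/27 + (tr M)·s/3 − det M = -69.000000.
Three real roots ⇒ use the trigonometric (Viète) form: r = 2√(−p/3) = 7.118052, φ = arccos(3q/(p·r)) = arccos(0.765289) = 0.699306 rad.
y_k = r·cos(φ/3 − 2πk/3) for k = 0, 1, 2 gives y = 6.925541, -2.038811, -4.886730.
λ_k = y_k + 0.000000 gives λ = 6.9255, -2.0388, -4.8867 (check: the sum is 0.0000 = tr M).

Hence λ_max = 6.9255 and λ_min = -4.8867.


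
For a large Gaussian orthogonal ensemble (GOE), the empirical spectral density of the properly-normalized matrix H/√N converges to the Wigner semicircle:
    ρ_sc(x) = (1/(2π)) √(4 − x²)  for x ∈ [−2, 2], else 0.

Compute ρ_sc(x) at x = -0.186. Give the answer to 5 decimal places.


ρ_sc(x) = (1/(2π)) √(4 − x²). With x = -0.186:
  4 − x² = 4 − (-0.186)² = 4 − 0.034596 = 3.965404.
  √(4 − x²) = 1.991332.
  1/(2π) = 0.159155.
  ρ_sc(-0.186) = 0.159155 · 1.991332 = 0.316930.

Rounded to 5 decimal places: ρ_sc(-0.186) ≈ 0.31693.


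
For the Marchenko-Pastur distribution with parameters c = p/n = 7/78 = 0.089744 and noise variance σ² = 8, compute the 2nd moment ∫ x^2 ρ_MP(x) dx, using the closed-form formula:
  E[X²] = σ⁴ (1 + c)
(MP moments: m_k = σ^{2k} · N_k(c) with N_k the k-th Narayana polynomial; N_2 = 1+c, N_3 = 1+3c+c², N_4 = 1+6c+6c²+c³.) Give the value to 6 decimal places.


E[X²] = σ⁴ (1 + c) (second MP moment). With σ² = 8 (so σ⁴ = 64) and c = 7/78 = 0.089744: E[X²] = 64 · (1 + 0.089744) = 64 · 1.089744.

So E[X^2] = 69.743590.


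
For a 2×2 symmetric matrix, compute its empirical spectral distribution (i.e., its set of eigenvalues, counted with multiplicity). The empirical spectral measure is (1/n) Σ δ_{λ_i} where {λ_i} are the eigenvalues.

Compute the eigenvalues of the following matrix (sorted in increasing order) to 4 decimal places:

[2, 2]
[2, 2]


Since M is real symmetric, both eigenvalues are real; they are the roots of det(λI − M) = λ² − (tr M) λ + det M.
tr M = 2 + 2 = 4.
det M = 2·2 − 2² = 4 − 4 = 0.
Characteristic polynomial: λ² − 4λ = 0.
Discriminant Δ = (tr M)² − 4·det M = 16 − 0 = 16; √Δ = 4.000000.
λ = (tr M ± √Δ)/2 = (4 ± 4.000000)/2, giving (tr M − √Δ)/2 = 0.0000 and (tr M + √Δ)/2 = 4.0000.

Eigenvalues sorted in increasing order: [0.0000, 4.0000].


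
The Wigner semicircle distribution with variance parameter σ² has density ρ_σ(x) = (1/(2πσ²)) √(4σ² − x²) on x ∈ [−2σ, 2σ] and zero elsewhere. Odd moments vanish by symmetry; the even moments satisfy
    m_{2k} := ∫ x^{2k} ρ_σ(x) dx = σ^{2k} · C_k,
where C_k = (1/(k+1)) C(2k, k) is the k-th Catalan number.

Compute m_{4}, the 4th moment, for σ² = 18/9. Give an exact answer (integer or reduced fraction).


By the scaled semicircle moment identity, m_{2k} = σ^{2k} · C_k with k = 2.
C_2 = (1/(k+1)) · C(2k, k) = (1/3) · C(4, 2) = (1/3) · 6 = 2.
σ^{2k} = (σ²)^k = (18/9)^2 = 4.

Therefore m_{4} = σ^{4} · C_2 = 4 · 2 = 8.


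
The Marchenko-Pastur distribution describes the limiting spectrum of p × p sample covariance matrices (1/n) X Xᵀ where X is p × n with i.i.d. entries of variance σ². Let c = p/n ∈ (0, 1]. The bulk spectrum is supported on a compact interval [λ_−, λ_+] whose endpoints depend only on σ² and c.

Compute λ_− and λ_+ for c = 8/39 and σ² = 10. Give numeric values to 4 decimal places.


c = 8/39 = 0.205128; √c = 0.452911.
λ_− = σ² (1 − √c)² = 10 · (1 − 0.452911)² = 10 · (0.547089)² = 2.993066.
λ_+ = σ² (1 + √c)² = 10 · (1 + 0.452911)² = 10 · (1.452911)² = 21.109498.

Rounded to 4 decimal places: λ_− ≈ 2.9931, λ_+ ≈ 21.1095.


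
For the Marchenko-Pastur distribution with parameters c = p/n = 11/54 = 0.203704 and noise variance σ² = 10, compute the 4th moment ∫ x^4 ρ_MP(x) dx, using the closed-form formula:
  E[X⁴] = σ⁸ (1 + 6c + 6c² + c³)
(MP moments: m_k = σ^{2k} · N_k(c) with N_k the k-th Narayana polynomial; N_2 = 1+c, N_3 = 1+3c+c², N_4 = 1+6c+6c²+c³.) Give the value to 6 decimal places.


E[X⁴] = σ⁸ (1 + 6c + 6c² + c³) (fourth MP moment). With σ² = 10 (so σ⁸ = 10000) and c = 11/54 = 0.203704: E[X⁴] = 10000 · (1 + 6·0.203704 + 6·(0.203704)² + (0.203704)³) = 10000 · 2.479646.

So E[X^4] = 24796.461413.


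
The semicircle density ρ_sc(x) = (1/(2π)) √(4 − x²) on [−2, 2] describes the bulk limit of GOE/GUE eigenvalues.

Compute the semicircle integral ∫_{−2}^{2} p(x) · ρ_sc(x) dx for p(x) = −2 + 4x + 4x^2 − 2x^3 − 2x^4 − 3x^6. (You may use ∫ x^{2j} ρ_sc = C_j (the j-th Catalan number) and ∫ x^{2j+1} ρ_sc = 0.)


Write p(x) = Σ a_i x^i, split into monomials and integrate each against ρ_sc separately.
Using ∫ x^{2j} ρ_sc = C_j = (1/(j+1)) C(2j, j) (Catalan numbers) and ∫ x^{2j+1} ρ_sc = 0 (odd monomials vanish by symmetry):
  i = 0 (even): a_0 · C_{0} = -2 · 1 = -2
  i = 1 (odd): ∫ x^1 ρ_sc = 0 (vanishes)
  i = 2 (even): a_2 · C_{1} = 4 · 1 = 4
  i = 3 (odd): ∫ x^3 ρ_sc = 0 (vanishes)
  i = 4 (even): a_4 · C_{2} = -2 · 2 = -4
  i = 6 (even): a_6 · C_{3} = -3 · 5 = -15

Summing the contributions: ∫_{−2}^{2} p(x) ρ_sc(x) dx = (-2) + 4 + (-4) + (-15) = -17.


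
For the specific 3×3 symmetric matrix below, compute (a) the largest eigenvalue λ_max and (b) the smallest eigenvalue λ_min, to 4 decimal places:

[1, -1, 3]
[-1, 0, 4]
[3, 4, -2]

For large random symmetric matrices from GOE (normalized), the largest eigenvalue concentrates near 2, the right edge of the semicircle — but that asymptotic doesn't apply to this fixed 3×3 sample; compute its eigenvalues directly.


Since M is real symmetric, all three eigenvalues are real; they are the roots of det(λI − M) = λ³ − (tr M) λ² + s λ − det M, where s is the sum of the principal 2×2 minors.
tr M = 1 + 0 + (-2) = -1.
s = (1·0 − (-1)²) + (1·(-2) − 3²) + (0·(-2) − 4²) = -1 + (-11) + (-16) = -28.
det M (expand along row 1) = 1·(-16) − (-1)·(-10) + 3·(-4) = -38.
Characteristic polynomial: λ³ + λ² − 28λ + 38 = 0.
Substitute λ = y + (tr M)/3 = y − 0.333333 to remove the quadratic term: y³ + p·y + q = 0 with p = s − (tr M)²/3 = -28.333333 and q = −2(tr M)³/27 + (tr M)·s/3 − det M = 47.407407.
Three real roots ⇒ use the trigonometric (Viète) form: r = 2√(−p/3) = 6.146363, φ = arccos(3q/(p·r)) = arccos(-0.816679) = 2.526430 rad.
y_k = r·cos(φ/3 − 2πk/3) for k = 0, 1, 2 gives y = 4.092650, 1.924946, -6.017596.
λ_k = y_k − 0.333333 gives λ = 3.7593, 1.5916, -6.3509 (check: the sum is -1.0000 = tr M).

Hence λ_max = 3.7593 and λ_min = -6.3509.


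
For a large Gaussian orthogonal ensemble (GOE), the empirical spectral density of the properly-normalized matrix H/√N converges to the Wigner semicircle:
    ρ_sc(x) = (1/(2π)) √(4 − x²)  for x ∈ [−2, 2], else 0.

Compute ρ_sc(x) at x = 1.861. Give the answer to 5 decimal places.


ρ_sc(x) = (1/(2π)) √(4 − x²). With x = 1.861:
  4 − x² = 4 − (1.861)² = 4 − 3.463321 = 0.536679.
  √(4 − x²) = 0.732584.
  1/(2π) = 0.159155.
  ρ_sc(1.861) = 0.159155 · 0.732584 = 0.116594.

Rounded to 5 decimal places: ρ_sc(1.861) ≈ 0.11659.


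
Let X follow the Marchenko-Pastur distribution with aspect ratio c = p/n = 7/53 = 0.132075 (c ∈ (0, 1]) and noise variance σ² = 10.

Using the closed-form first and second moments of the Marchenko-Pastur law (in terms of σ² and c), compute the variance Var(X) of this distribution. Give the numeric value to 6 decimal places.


Recall the MP moments m_1 = E[X] = σ² and m_2 = E[X²] = σ⁴ (1 + c).
m_1 = E[X] = σ² = 10, so m_1² = 100.
m_2 = E[X²] = σ⁴ (1 + c) = 100 · (1 + 0.132075) = 100 · 1.132075 = 113.207547.
(Note m_2 − m_1² simplifies to c · σ⁴ = 0.132075 · 100.)

Var(X) = m_2 − m_1² = 113.207547 − 100 = 13.207547.


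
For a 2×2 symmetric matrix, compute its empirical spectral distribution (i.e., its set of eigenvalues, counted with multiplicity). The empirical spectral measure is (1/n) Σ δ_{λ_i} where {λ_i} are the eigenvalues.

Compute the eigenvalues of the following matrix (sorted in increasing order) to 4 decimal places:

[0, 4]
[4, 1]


Since M is real symmetric, both eigenvalues are real; they are the roots of det(λI − M) = λ² − (tr M) λ + det M.
tr M = 0 + 1 = 1.
det M = 0·1 − 4² = 0 − 16 = -16.
Characteristic polynomial: λ² − λ − 16 = 0.
Discriminant Δ = (tr M)² − 4·det M = 1 − (-64) = 65; √Δ = 8.062258.
λ = (tr M ± √Δ)/2 = (1 ± 8.062258)/2, giving (tr M − √Δ)/2 = -3.5311 and (tr M + √Δ)/2 = 4.5311.

Eigenvalues sorted in increasing order: [-3.5311, 4.5311].


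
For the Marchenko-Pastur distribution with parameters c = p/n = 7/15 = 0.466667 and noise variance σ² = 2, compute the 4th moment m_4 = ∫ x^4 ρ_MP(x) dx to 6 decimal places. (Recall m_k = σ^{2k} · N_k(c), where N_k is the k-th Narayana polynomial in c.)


E[X⁴] = σ⁸ (1 + 6c + 6c² + c³) (fourth MP moment). With σ² = 2 (so σ⁸ = 16) and c = 7/15 = 0.466667: E[X⁴] = 16 · (1 + 6·0.466667 + 6·(0.466667)² + (0.466667)³) = 16 · 5.208296.

So E[X^4] = 83.332741.


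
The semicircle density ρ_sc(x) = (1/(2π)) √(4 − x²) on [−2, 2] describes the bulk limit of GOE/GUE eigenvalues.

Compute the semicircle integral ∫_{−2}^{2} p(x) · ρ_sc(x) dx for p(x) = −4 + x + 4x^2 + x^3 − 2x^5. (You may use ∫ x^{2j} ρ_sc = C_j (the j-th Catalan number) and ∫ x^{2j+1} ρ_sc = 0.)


Write p(x) = Σ a_i x^i, split into monomials and integrate each against ρ_sc separately.
Using ∫ x^{2j} ρ_sc = C_j = (1/(j+1)) C(2j, j) (Catalan numbers) and ∫ x^{2j+1} ρ_sc = 0 (odd monomials vanish by symmetry):
  i = 0 (even): a_0 · C_{0} = -4 · 1 = -4
  i = 1 (odd): ∫ x^1 ρ_sc = 0 (vanishes)
  i = 2 (even): a_2 · C_{1} = 4 · 1 = 4
  i = 3 (odd): ∫ x^3 ρ_sc = 0 (vanishes)
  i = 5 (odd): ∫ x^5 ρ_sc = 0 (vanishes)

Summing the contributions: ∫_{−2}^{2} p(x) ρ_sc(x) dx = (-4) + 4 = 0.


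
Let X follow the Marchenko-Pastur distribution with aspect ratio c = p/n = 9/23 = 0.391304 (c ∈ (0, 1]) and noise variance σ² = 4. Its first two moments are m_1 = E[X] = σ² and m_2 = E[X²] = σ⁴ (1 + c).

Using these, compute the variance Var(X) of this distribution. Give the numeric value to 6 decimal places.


m_1 = E[X] = σ² = 4, so m_1² = 16.
m_2 = E[X²] = σ⁴ (1 + c) = 16 · (1 + 0.391304) = 16 · 1.391304 = 22.260870.
(Note m_2 − m_1² simplifies to c · σ⁴ = 0.391304 · 16.)

Var(X) = m_2 − m_1² = 22.260870 − 16 = 6.260870.


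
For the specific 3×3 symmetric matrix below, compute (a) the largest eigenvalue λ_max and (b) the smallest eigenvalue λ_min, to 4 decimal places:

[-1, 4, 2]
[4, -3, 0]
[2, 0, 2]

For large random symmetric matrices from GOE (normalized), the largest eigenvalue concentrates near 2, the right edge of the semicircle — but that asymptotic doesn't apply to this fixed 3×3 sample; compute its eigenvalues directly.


Since M is real symmetric, all three eigenvalues are real; they are the roots of det(λI − M) = λ³ − (tr M) λ² + s λ − det M, where s is the sum of the principal 2×2 minors.
tr M = -1 + (-3) + 2 = -2.
s = ((-1)·(-3) − 4²) + ((-1)·2 − 2²) + ((-3)·2 − 0²) = -13 + (-6) + (-6) = -25.
det M (expand along row 1) = (-1)·(-6) − 4·8 + 2·6 = -14.
Characteristic polynomial: λ³ + 2λ² − 25λ + 14 = 0.
Substitute λ = y + (tr M)/3 = y − 0.666667 to remove the quadratic term: y³ + p·y + q = 0 with p = s − (tr M)²/3 = -26.333333 and q = −2(tr M)³/27 + (tr M)·s/3 − det M = 31.259259.
Three real roots ⇒ use the trigonometric (Viète) form: r = 2√(−p/3) = 5.925463, φ = arccos(3q/(p·r)) = arccos(-0.600996) = 2.215543 rad.
y_k = r·cos(φ/3 − 2πk/3) for k = 0, 1, 2 gives y = 4.381699, 1.263694, -5.645393.
λ_k = y_k − 0.666667 gives λ = 3.7150, 0.5970, -6.3121 (check: the sum is -2.0000 = tr M).

Hence λ_max = 3.7150 and λ_min = -6.3121.


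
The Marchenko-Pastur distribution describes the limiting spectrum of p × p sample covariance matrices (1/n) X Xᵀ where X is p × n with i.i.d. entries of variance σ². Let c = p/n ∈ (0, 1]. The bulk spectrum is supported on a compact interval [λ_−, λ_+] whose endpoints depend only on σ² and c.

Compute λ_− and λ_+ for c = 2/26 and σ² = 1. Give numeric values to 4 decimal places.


c = 2/26 = 0.076923; √c = 0.277350.
λ_− = σ² (1 − √c)² = 1 · (1 − 0.277350)² = 1 · (0.722650)² = 0.522223.
λ_+ = σ² (1 + √c)² = 1 · (1 + 0.277350)² = 1 · (1.277350)² = 1.631623.

Rounded to 4 decimal places: λ_− ≈ 0.5222, λ_+ ≈ 1.6316.


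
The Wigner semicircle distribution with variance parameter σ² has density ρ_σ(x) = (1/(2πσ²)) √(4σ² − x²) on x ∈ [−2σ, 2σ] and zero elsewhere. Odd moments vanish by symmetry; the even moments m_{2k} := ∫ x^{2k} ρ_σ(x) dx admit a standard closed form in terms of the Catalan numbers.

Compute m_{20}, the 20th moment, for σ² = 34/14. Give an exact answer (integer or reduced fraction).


By the scaled semicircle moment identity, m_{2k} = σ^{2k} · C_k with k = 10.
C_10 = (1/(k+1)) · C(2k, k) = (1/11) · C(20, 10) = (1/11) · 184756 = 16796.
σ^{2k} = (σ²)^k = (34/14)^10 = 2015993900449/282475249.

Therefore m_{20} = σ^{20} · C_10 = (2015993900449/282475249) · 16796 = 33860633551941404/282475249.


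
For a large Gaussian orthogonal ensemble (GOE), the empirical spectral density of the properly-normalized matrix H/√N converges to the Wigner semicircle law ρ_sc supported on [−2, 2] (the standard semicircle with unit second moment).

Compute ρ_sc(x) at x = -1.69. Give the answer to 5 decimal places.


ρ_sc(x) = (1/(2π)) √(4 − x²). With x = -1.69:
  4 − x² = 4 − (-1.69)² = 4 − 2.856100 = 1.143900.
  √(4 − x²) = 1.069533.
  1/(2π) = 0.159155.
  ρ_sc(-1.69) = 0.159155 · 1.069533 = 0.170221.

Rounded to 5 decimal places: ρ_sc(-1.69) ≈ 0.17022.


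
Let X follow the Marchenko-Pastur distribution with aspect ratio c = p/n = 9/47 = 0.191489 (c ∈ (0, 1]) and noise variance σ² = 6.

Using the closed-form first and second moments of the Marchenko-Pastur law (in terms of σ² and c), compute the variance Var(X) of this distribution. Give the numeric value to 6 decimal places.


Recall the MP moments m_1 = E[X] = σ² and m_2 = E[X²] = σ⁴ (1 + c).
m_1 = E[X] = σ² = 6, so m_1² = 36.
m_2 = E[X²] = σ⁴ (1 + c) = 36 · (1 + 0.191489) = 36 · 1.191489 = 42.893617.
(Note m_2 − m_1² simplifies to c · σ⁴ = 0.191489 · 36.)

Var(X) = m_2 − m_1² = 42.893617 − 36 = 6.893617.


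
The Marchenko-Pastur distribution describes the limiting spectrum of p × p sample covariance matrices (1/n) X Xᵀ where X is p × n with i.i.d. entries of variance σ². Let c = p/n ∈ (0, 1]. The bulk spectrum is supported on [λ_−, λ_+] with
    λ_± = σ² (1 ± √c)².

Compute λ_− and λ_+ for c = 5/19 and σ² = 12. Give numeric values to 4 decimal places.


c = 5/19 = 0.263158; √c = 0.512989.
λ_− = σ² (1 − √c)² = 12 · (1 − 0.512989)² = 12 · (0.487011)² = 2.846155.
λ_+ = σ² (1 + √c)² = 12 · (1 + 0.512989)² = 12 · (1.512989)² = 27.469635.

Rounded to 4 decimal places: λ_− ≈ 2.8462, λ_+ ≈ 27.4696.


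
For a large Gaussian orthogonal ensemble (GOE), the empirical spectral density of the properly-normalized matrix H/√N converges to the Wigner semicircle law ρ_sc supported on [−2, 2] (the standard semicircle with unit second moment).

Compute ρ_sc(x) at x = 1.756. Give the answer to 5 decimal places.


ρ_sc(x) = (1/(2π)) √(4 − x²). With x = 1.756:
  4 − x² = 4 − (1.756)² = 4 − 3.083536 = 0.916464.
  √(4 − x²) = 0.957321.
  1/(2π) = 0.159155.
  ρ_sc(1.756) = 0.159155 · 0.957321 = 0.152362.

Rounded to 5 decimal places: ρ_sc(1.756) ≈ 0.15236.


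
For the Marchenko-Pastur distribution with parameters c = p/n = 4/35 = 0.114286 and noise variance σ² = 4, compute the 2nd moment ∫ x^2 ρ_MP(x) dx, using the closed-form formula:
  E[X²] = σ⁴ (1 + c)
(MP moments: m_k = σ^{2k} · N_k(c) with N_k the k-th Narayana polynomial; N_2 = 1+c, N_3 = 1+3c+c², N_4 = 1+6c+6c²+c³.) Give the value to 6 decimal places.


E[X²] = σ⁴ (1 + c) (second MP moment). With σ² = 4 (so σ⁴ = 16) and c = 4/35 = 0.114286: E[X²] = 16 · (1 + 0.114286) = 16 · 1.114286.

So E[X^2] = 17.828571.


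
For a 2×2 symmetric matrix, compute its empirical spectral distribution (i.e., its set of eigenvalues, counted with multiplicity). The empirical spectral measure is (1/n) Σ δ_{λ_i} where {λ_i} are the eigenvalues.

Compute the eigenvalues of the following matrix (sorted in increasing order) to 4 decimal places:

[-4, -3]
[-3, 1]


Since M is real symmetric, both eigenvalues are real; they are the roots of det(λI − M) = λ² − (tr M) λ + det M.
tr M = -4 + 1 = -3.
det M = (-4)·1 − (-3)² = -4 − 9 = -13.
Characteristic polynomial: λ² + 3λ − 13 = 0.
Discriminant Δ = (tr M)² − 4·det M = 9 − (-52) = 61; √Δ = 7.810250.
λ = (tr M ± √Δ)/2 = (-3 ± 7.810250)/2, giving (tr M − √Δ)/2 = -5.4051 and (tr M + √Δ)/2 = 2.4051.

Eigenvalues sorted in increasing order: [-5.4051, 2.4051].


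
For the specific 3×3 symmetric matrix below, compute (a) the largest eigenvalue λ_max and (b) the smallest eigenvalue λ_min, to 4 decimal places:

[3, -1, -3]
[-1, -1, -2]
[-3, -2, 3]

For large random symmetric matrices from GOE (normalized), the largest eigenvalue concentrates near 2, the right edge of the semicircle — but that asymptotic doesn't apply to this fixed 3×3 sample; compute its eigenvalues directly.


Since M is real symmetric, all three eigenvalues are real; they are the roots of det(λI − M) = λ³ − (tr M) λ² + s λ − det M, where s is the sum of the principal 2×2 minors.
tr M = 3 + (-1) + 3 = 5.
s = (3·(-1) − (-1)²) + (3·3 − (-3)²) + ((-1)·3 − (-2)²) = -4 + 0 + (-7) = -11.
det M (expand along row 1) = 3·(-7) − (-1)·(-9) + (-3)·(-1) = -27.
Characteristic polynomial: λ³ − 5λ² − 11λ + 27 = 0.
Substitute λ = y + (tr M)/3 = y + 1.666667 to remove the quadratic term: y³ + p·y + q = 0 with p = s − (tr M)²/3 = -19.333333 and q = −2(tr M)³/27 + (tr M)·s/3 − det M = -0.592593.
Three real roots ⇒ use the trigonometric (Viète) form: r = 2√(−p/3) = 5.077182, φ = arccos(3q/(p·r)) = arccos(0.018111) = 1.552684 rad.
y_k = r·cos(φ/3 − 2πk/3) for k = 0, 1, 2 gives y = 4.412215, -0.030653, -4.381562.
λ_k = y_k + 1.666667 gives λ = 6.0789, 1.6360, -2.7149 (check: the sum is 5.0000 = tr M).

Hence λ_max = 6.0789 and λ_min = -2.7149.
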